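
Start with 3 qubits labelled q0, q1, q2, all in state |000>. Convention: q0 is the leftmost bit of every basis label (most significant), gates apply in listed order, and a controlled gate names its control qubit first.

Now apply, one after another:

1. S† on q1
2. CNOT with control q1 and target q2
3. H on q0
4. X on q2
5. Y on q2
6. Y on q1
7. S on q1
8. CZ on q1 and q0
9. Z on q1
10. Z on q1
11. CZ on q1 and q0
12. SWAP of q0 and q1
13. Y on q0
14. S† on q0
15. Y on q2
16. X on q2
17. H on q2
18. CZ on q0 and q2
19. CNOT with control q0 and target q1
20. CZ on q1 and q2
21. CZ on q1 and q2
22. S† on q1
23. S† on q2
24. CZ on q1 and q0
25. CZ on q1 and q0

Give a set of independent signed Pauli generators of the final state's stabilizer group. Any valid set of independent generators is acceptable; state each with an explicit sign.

The final state is stabilized by the group generated by -IYI, -IIY, +ZII; other independent generating sets are equally valid. Key observation: gates 8-11 undo each other exactly, leaving only the rest of the circuit to track.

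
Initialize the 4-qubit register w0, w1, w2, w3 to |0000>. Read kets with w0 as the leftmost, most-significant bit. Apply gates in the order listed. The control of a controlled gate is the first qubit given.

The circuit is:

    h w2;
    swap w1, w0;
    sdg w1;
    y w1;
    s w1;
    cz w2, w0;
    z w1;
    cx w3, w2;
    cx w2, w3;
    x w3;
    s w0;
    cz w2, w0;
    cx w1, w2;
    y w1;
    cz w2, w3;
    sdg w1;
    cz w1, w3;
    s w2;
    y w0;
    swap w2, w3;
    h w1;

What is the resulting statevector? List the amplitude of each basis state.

The resulting statevector has amplitude 1/2 on |1000>, -I/2 on |1011>, 1/2 on |1100>, -I/2 on |1111>, and 0 on every other basis state.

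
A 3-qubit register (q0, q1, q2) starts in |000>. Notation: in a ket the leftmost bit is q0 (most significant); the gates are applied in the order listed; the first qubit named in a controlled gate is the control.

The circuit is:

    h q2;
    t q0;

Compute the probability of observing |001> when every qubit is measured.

The probability of measuring |001> is 1/2.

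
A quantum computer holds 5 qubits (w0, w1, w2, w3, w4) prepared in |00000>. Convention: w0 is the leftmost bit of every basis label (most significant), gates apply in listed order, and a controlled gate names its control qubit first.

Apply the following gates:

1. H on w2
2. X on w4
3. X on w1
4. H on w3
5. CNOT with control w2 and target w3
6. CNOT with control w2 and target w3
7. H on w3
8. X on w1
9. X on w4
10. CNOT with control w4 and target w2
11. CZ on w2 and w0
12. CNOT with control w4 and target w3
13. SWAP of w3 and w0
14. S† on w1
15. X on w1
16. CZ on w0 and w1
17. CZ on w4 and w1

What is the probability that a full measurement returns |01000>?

A full measurement returns |01000> with probability 1/2. Key observation: the block from step 2 through step 9 cancels to the identity and can be dropped.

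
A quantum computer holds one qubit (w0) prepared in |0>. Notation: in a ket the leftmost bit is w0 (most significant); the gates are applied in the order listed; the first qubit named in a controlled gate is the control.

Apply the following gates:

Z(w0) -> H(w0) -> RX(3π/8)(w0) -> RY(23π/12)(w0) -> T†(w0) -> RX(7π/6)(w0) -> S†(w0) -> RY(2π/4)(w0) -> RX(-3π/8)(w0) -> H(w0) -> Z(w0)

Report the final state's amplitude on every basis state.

The resulting statevector has amplitude -sqrt(1/2 - sqrt(2)/4)*cos(3*pi/16)**2/2 - sqrt(1/2 - sqrt(2)/4)*sin(3*pi/16)**2/2 + sqrt(3)*sqrt(1/2 - sqrt(2)/4)*sin(3*pi/16)**2/4 + sqrt(sqrt(2)/4 + 1/2)*sin(3*pi/16)**2/4 + sqrt(3)*sqrt(1/2 - sqrt(2)/4)*cos(3*pi/16)**2/4 + sqrt(sqrt(2)/4 + 1/2)*cos(3*pi/16)**2/4 + sqrt(3)*I*sqrt(1/2 - sqrt(2)/4)*exp(-I*pi/4)*sin(3*pi/16)**2/4 + I*sqrt(1/2 - sqrt(2)/4)*exp(-I*pi/4)*sin(3*pi/16)**2/2 + I*sqrt(sqrt(2)/4 + 1/2)*exp(-I*pi/4)*sin(3*pi/16)**2/4 + sqrt(3)*I*sqrt(1/2 - sqrt(2)/4)*exp(-I*pi/4)*cos(3*pi/16)**2/4 + I*sqrt(1/2 - sqrt(2)/4)*exp(-I*pi/4)*cos(3*pi/16)**2/2 + I*sqrt(sqrt(2)/4 + 1/2)*exp(-I*pi/4)*cos(3*pi/16)**2/4 on |0>, -sqrt(sqrt(2)/4 + 1/2)*sin(3*pi/16)**2/2 - sqrt(3)*sqrt(sqrt(2)/4 + 1/2)*sin(3*pi/16)**2/4 - sqrt(1/2 - sqrt(2)/4)*cos(3*pi/16)**2/4 + sqrt(1/2 - sqrt(2)/4)*sin(3*pi/16)**2/4 + sqrt(3)*sqrt(sqrt(2)/4 + 1/2)*cos(3*pi/16)**2/4 + sqrt(sqrt(2)/4 + 1/2)*cos(3*pi/16)**2/2 - I*sqrt(sqrt(2)/4 + 1/2)*sin(3*pi/16)*cos(3*pi/16) - sqrt(3)*I*sqrt(sqrt(2)/4 + 1/2)*sin(3*pi/16)*cos(3*pi/16)/2 + sqrt(3)*sqrt(sqrt(2)/4 + 1/2)*exp(-I*pi/4)*sin(3*pi/16)*cos(3*pi/16)/2 - I*sqrt(sqrt(2)/4 + 1/2)*exp(-I*pi/4)*cos(3*pi/16)**2/2 - sqrt(3)*I*sqrt(sqrt(2)/4 + 1/2)*exp(-I*pi/4)*sin(3*pi/16)**2/4 - I*sqrt(1/2 - sqrt(2)/4)*exp(-I*pi/4)*cos(3*pi/16)**2/4 + I*sqrt(1/2 - sqrt(2)/4)*exp(-I*pi/4)*sin(3*pi/16)**2/4 - sqrt(1/2 - sqrt(2)/4)*exp(-I*pi/4)*sin(3*pi/16)*cos(3*pi/16)/2 + I*sqrt(1/2 - sqrt(2)/4)*sin(3*pi/16)*cos(3*pi/16)/2 + I*sqrt(sqrt(2)/4 + 1/2)*exp(-I*pi/4)*sin(3*pi/16)**2/2 + sqrt(3)*I*sqrt(sqrt(2)/4 + 1/2)*exp(-I*pi/4)*cos(3*pi/16)**2/4 - sqrt(sqrt(2)/4 + 1/2)*exp(-I*pi/4)*sin(3*pi/16)*cos(3*pi/16) on |1>.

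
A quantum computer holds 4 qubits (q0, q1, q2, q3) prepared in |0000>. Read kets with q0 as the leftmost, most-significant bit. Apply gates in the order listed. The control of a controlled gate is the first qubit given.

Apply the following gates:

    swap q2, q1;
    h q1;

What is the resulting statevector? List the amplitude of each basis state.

The final amplitudes are sqrt(2)/2 on |0000>, sqrt(2)/2 on |0100>, and 0 on every other basis state.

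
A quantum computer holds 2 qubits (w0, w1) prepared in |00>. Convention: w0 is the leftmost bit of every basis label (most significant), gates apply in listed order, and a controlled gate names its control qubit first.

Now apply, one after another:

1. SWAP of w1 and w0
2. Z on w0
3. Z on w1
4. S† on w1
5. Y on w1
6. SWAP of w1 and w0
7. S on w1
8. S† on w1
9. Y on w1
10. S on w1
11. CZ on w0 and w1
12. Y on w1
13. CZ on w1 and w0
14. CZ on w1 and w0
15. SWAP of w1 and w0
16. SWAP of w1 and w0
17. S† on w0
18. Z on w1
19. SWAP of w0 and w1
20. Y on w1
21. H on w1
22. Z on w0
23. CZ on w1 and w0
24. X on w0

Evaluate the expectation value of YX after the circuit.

In the final state, YX has expectation 0.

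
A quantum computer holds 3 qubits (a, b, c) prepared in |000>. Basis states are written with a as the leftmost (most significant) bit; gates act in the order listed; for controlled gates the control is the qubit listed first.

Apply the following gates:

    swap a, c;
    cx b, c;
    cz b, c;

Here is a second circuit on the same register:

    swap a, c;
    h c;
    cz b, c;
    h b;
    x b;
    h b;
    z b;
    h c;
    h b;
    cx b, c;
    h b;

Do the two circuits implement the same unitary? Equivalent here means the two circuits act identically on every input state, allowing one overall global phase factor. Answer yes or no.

No, they are not equivalent — no single phase factor reconciles the two unitaries.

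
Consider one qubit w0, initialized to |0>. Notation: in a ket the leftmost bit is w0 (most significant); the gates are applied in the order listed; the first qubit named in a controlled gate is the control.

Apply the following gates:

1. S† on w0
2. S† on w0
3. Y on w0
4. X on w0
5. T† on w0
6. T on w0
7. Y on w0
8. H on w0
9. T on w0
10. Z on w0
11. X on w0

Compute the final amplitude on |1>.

The amplitude on |1> is -sqrt(2)/2.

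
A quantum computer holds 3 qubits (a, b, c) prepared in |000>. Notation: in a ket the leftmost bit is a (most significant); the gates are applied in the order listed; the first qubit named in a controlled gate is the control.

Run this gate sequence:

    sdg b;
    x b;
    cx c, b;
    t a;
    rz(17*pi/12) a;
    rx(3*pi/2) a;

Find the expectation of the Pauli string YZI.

The observable YZI averages to -1.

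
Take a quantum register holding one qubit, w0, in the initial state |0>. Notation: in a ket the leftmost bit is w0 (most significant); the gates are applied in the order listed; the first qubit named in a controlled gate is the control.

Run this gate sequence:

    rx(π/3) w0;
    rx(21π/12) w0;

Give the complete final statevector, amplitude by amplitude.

The resulting statevector has amplitude -sqrt(3*sqrt(2) + 6)/4 - sqrt(2 - sqrt(2))/4 on |0>, -I*sqrt(6 - 3*sqrt(2))/4 + I*sqrt(sqrt(2) + 2)/4 on |1>.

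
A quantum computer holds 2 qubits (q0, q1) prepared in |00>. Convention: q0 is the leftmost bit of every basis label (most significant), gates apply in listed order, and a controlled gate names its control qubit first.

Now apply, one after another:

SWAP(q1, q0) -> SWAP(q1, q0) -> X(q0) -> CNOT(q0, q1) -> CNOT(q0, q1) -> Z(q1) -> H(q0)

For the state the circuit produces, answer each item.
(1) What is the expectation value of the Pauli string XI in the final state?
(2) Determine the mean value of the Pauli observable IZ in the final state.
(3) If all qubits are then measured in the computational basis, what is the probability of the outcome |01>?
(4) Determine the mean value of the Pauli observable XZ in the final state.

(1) The observable XI averages to -1.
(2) In the final state, IZ has expectation 1.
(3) The probability of measuring |01> is 0.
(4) In the final state, XZ has expectation -1.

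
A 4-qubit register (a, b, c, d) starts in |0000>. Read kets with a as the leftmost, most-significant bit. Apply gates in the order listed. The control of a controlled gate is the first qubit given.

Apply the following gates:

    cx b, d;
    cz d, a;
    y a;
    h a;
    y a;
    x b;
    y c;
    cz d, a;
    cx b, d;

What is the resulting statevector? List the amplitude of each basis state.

After the circuit, the state carries amplitude -sqrt(2)*I/2 on |0111>, -sqrt(2)*I/2 on |1111>, and 0 on every other basis state.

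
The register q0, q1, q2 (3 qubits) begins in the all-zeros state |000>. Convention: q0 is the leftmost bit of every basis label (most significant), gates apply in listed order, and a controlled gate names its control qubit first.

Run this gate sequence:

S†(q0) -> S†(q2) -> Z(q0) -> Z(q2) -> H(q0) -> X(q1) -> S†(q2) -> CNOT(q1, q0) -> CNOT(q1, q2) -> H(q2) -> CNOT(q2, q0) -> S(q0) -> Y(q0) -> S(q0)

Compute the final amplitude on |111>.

|111> carries amplitude 1/2 in the final state.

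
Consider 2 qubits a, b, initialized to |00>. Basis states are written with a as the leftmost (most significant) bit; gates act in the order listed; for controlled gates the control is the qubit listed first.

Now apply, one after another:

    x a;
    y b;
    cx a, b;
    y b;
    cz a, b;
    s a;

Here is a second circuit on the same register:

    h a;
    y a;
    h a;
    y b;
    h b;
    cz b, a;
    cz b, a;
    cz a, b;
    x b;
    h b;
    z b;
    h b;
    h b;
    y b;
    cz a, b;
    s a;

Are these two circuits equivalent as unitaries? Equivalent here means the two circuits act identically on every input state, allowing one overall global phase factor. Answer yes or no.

No — the two circuits implement different unitaries, even allowing a global phase.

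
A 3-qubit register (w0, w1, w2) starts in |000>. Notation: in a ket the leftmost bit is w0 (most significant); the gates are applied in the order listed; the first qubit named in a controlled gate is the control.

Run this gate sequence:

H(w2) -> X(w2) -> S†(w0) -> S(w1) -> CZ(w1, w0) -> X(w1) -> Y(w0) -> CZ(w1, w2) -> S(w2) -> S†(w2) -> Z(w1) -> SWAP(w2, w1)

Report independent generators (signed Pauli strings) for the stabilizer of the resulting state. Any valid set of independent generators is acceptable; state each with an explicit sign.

One valid set of independent stabilizer generators is -IXI, -ZII, -IIZ (any independent generating set of the same group is equally correct).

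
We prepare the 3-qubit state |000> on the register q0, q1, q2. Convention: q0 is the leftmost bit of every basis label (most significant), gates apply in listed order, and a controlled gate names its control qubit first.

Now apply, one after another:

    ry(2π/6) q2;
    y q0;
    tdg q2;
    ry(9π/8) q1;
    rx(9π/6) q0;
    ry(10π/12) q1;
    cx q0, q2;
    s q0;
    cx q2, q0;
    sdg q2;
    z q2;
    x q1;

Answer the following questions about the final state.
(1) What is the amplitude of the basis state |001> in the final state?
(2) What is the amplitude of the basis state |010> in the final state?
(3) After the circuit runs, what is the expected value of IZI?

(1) The amplitude on |001> is sqrt(6)*I*sin(pi/48)/4.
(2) The final state's coefficient on |010> equals -sqrt(6)*cos(pi/48)/4.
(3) The expectation value of IZI is -sqrt(3*sqrt(2) + 6)/4 - sqrt(2 - sqrt(2))/4.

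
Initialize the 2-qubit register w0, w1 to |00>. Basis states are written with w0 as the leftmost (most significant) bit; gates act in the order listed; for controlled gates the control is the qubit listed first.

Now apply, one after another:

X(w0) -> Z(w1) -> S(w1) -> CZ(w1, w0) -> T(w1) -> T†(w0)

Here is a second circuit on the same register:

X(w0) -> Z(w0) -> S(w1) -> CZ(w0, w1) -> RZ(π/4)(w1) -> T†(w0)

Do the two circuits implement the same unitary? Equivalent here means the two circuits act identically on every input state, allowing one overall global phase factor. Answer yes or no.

No, they are not equivalent — no single phase factor reconciles the two unitaries.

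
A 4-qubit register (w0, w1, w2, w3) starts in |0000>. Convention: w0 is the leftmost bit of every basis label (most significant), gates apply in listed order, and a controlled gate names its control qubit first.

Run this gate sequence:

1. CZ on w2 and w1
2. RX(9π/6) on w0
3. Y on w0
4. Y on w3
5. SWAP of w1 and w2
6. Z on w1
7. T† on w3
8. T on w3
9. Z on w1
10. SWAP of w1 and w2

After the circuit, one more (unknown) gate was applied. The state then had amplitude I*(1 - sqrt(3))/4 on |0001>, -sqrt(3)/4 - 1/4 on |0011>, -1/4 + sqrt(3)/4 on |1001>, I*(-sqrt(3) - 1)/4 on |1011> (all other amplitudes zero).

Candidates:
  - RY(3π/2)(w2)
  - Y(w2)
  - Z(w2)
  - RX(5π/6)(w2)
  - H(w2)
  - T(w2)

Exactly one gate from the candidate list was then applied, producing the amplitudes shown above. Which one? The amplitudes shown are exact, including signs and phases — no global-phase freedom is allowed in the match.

The applied gate was RX(5π/6)(w2). Key observation: steps 5-10 multiply out to the identity, so the circuit reduces to the remaining gates.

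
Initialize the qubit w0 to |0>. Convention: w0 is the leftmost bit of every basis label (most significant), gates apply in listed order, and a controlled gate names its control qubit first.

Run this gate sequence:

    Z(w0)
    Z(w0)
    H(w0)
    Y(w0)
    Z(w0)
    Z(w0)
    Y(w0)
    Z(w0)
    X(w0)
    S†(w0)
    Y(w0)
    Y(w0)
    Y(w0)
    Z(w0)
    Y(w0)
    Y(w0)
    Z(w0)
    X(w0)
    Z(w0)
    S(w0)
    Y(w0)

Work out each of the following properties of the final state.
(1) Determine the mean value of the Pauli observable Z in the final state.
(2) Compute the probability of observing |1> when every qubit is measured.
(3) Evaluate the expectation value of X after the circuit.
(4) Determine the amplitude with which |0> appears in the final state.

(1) The observable Z averages to 0.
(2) The probability of measuring |1> is 1/2.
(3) In the final state, X has expectation 1.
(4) The final state's coefficient on |0> equals sqrt(2)/2.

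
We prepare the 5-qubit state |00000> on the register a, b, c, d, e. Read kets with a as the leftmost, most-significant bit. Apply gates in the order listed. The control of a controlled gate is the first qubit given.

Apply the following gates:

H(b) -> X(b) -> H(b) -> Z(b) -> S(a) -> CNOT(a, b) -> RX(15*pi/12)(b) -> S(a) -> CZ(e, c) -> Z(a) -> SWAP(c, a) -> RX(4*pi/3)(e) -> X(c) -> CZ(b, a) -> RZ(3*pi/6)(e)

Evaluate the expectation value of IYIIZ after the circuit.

The expectation value of IYIIZ is -sqrt(2)/4. Key observation: steps 1-4 multiply out to the identity, so the circuit reduces to the remaining gates.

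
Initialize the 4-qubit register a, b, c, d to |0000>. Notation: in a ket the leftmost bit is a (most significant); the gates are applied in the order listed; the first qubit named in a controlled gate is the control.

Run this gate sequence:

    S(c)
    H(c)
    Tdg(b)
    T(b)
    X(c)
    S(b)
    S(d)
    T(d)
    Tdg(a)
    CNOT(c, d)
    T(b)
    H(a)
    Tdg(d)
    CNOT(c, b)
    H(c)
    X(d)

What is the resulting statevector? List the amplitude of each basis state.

After the circuit, the state carries amplitude 0 on |0000>, sqrt(2)/4 on |0001>, 0 on |0010>, sqrt(2)/4 on |0011>, -sqrt(2)*exp(3*I*pi/4)/4 on |0100>, 0 on |0101>, sqrt(2)*exp(3*I*pi/4)/4 on |0110>, 0 on |0111>, 0 on |1000>, sqrt(2)/4 on |1001>, 0 on |1010>, sqrt(2)/4 on |1011>, -sqrt(2)*exp(3*I*pi/4)/4 on |1100>, 0 on |1101>, sqrt(2)*exp(3*I*pi/4)/4 on |1110>, 0 on |1111>.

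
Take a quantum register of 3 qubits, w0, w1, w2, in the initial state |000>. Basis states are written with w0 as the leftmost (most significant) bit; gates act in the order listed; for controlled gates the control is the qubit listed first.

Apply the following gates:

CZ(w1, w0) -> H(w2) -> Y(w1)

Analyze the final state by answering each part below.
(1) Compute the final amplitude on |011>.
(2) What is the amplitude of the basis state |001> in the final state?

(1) The final state's coefficient on |011> equals sqrt(2)*I/2.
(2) The amplitude on |001> is 0.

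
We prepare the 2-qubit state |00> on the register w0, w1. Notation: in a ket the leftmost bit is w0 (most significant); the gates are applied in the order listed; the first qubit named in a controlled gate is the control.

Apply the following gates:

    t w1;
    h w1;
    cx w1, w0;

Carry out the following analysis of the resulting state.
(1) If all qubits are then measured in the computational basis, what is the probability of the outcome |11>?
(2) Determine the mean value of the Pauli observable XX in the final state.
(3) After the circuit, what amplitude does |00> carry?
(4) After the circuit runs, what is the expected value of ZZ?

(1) Outcome |11> occurs with probability 1/2.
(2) The expectation value of XX is 1.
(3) The final state's coefficient on |00> equals sqrt(2)/2.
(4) In the final state, ZZ has expectation 1.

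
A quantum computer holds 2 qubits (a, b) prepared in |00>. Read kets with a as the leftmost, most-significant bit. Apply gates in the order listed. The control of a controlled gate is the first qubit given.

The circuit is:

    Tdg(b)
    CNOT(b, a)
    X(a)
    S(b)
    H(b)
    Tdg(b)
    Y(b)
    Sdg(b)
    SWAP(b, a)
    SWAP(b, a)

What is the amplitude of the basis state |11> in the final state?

|11> carries amplitude sqrt(2)/2 in the final state.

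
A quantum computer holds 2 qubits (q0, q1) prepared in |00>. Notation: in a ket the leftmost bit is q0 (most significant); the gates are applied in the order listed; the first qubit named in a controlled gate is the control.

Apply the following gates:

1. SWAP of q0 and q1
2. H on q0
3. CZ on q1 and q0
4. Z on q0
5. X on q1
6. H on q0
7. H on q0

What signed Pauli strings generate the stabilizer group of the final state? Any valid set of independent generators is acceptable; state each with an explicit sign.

The final state is stabilized by the group generated by -XI, -IZ; other independent generating sets are equally valid.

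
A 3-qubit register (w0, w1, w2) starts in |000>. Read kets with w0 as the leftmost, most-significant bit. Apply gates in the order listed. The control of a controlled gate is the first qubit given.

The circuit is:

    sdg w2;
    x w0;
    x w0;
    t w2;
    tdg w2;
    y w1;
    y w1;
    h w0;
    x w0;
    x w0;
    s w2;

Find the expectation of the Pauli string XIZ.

The expectation value of XIZ is 1.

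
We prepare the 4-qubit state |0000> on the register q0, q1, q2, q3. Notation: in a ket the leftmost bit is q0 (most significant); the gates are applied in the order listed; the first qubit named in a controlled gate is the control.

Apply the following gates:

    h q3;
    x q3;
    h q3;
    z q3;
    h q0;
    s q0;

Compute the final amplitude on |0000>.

|0000> carries amplitude sqrt(2)/2 in the final state. Key observation: steps 1-4 multiply out to the identity, so the circuit reduces to the remaining gates.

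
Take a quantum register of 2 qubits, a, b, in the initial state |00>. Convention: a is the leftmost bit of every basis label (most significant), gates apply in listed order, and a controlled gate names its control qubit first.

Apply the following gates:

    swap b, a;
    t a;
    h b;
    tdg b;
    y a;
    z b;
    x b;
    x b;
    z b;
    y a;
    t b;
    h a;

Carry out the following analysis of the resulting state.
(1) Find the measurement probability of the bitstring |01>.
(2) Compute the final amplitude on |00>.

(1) Outcome |01> occurs with probability 1/4. Key observation: the block from step 4 through step 11 cancels to the identity and can be dropped.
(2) |00> carries amplitude 1/2 in the final state.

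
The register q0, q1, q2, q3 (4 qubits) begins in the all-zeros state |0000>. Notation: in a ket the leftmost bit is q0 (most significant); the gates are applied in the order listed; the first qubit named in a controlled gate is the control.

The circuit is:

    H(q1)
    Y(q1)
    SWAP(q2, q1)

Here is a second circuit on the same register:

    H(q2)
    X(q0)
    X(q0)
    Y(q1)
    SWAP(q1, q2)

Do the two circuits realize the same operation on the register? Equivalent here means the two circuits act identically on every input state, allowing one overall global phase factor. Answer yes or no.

No — the two circuits implement different unitaries, even allowing a global phase.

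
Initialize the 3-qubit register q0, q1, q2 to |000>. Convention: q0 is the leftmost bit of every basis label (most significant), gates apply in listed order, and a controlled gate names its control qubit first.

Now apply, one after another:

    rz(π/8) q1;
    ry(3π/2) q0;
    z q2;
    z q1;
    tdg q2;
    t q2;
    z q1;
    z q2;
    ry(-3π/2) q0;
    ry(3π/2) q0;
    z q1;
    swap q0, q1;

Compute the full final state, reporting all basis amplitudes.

After the circuit, the state carries amplitude sqrt(2)*exp(15*I*pi/16)/2 on |000>, -sqrt(2)*exp(15*I*pi/16)/2 on |010>, and 0 on every other basis state. Key observation: the block from step 2 through step 9 cancels to the identity and can be dropped.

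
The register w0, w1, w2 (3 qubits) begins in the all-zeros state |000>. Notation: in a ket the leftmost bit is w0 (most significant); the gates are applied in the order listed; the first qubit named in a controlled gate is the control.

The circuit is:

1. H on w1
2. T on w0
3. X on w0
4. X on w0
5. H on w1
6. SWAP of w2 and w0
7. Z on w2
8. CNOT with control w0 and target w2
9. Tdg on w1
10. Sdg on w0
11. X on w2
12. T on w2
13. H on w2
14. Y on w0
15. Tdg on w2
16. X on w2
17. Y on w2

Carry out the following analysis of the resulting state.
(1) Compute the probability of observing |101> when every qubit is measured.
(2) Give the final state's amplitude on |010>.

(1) The probability of measuring |101> is 1/2.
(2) |010> carries amplitude 0 in the final state.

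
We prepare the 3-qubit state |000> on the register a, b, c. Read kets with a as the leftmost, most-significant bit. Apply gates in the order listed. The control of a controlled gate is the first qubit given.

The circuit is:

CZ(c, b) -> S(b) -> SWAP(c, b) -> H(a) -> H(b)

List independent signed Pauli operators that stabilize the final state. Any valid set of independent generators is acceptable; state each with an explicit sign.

The stabilizer group can be generated by +XII, +IXI, +IIZ, among other valid generating sets.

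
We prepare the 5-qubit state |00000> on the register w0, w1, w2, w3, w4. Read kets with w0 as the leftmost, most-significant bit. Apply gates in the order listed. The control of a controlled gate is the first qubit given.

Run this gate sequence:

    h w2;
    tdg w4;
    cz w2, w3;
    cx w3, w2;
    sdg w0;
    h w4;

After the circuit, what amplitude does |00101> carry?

The amplitude on |00101> is 1/2.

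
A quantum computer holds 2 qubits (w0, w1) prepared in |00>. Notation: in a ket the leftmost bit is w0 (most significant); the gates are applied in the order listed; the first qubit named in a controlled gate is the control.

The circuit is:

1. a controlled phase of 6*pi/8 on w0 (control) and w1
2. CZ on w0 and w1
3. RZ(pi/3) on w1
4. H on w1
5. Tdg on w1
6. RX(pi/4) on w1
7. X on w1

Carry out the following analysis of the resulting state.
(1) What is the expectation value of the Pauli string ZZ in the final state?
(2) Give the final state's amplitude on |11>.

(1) The observable ZZ averages to 1/2.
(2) The amplitude on |11> is 0.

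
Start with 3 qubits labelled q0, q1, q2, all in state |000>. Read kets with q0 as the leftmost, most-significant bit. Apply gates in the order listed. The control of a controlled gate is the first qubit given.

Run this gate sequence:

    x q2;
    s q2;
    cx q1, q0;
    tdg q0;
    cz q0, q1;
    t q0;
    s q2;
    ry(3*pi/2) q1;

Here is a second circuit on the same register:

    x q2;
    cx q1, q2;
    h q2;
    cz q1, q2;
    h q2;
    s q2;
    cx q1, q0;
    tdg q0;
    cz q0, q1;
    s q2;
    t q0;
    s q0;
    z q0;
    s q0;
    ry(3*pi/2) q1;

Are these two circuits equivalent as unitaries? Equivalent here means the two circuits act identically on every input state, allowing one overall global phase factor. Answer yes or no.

Yes: on every input state the two circuits agree up to one overall phase factor.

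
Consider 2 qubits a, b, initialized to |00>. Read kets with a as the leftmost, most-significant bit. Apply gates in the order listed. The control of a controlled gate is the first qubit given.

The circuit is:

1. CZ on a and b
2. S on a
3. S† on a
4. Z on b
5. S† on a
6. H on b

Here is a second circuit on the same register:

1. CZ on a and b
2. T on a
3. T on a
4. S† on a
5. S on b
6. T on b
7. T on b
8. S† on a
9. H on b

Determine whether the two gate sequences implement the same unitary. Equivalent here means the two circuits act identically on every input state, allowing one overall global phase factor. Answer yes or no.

Yes — the two circuits implement the same unitary up to a global phase.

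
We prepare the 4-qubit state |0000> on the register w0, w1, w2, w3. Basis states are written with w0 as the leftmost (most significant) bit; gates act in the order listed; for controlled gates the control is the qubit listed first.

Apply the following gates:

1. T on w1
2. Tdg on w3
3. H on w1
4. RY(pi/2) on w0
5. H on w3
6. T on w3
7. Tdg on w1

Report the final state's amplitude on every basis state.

The final amplitudes are sqrt(2)/4 on |0000>, sqrt(2)*exp(I*pi/4)/4 on |0001>, 0 on |0010>, 0 on |0011>, -sqrt(2)*exp(3*I*pi/4)/4 on |0100>, sqrt(2)/4 on |0101>, 0 on |0110>, 0 on |0111>, sqrt(2)/4 on |1000>, sqrt(2)*exp(I*pi/4)/4 on |1001>, 0 on |1010>, 0 on |1011>, -sqrt(2)*exp(3*I*pi/4)/4 on |1100>, sqrt(2)/4 on |1101>, 0 on |1110>, 0 on |1111>.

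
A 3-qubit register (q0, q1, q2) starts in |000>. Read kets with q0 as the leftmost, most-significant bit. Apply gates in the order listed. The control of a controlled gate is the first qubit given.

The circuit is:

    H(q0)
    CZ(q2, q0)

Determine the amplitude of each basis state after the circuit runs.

The final amplitudes are sqrt(2)/2 on |000>, sqrt(2)/2 on |100>, and 0 on every other basis state.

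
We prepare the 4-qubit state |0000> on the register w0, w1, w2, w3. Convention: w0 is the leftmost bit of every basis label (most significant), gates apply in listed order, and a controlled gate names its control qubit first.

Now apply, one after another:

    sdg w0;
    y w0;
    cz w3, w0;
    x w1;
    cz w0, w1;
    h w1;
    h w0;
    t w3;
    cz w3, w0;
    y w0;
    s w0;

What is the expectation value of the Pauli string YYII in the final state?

In the final state, YYII has expectation 0.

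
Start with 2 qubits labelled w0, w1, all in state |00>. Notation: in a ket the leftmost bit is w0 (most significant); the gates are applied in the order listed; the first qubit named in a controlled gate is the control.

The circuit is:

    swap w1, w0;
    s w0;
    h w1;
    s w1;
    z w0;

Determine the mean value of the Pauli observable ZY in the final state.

In the final state, ZY has expectation 1.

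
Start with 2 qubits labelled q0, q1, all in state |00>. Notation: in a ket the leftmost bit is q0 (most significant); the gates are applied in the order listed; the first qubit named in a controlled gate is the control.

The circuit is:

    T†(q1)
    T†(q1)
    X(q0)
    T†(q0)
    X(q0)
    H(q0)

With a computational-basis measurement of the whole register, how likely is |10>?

The probability of measuring |10> is 1/2.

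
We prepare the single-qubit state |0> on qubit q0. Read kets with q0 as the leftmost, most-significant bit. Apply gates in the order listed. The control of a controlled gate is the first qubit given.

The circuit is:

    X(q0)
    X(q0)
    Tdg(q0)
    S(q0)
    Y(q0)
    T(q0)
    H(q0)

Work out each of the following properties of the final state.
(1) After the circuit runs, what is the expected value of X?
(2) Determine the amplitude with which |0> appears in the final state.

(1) In the final state, X has expectation -1.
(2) |0> carries amplitude sqrt(2)*exp(3*I*pi/4)/2 in the final state.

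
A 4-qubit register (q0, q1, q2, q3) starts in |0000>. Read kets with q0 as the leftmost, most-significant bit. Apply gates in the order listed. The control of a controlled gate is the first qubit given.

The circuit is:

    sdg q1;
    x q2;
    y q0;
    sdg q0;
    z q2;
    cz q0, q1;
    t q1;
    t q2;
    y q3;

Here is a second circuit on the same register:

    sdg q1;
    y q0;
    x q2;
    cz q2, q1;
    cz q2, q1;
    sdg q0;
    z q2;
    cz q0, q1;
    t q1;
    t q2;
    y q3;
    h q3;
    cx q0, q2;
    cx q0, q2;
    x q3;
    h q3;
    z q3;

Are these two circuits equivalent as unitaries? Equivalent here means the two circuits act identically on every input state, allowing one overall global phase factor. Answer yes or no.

Yes, they are equivalent — the unitaries differ by at most a global phase.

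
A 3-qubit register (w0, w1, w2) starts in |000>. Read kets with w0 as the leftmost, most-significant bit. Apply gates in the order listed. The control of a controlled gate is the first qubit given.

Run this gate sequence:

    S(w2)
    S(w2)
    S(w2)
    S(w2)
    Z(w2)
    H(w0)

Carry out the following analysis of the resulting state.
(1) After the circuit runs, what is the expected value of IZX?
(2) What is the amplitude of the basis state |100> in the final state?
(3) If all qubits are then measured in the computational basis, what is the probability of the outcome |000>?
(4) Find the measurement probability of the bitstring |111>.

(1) The expectation value of IZX is 0. Key observation: steps 1-4 multiply out to the identity, so the circuit reduces to the remaining gates.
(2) The final state's coefficient on |100> equals sqrt(2)/2.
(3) Outcome |000> occurs with probability 1/2.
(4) Outcome |111> occurs with probability 0.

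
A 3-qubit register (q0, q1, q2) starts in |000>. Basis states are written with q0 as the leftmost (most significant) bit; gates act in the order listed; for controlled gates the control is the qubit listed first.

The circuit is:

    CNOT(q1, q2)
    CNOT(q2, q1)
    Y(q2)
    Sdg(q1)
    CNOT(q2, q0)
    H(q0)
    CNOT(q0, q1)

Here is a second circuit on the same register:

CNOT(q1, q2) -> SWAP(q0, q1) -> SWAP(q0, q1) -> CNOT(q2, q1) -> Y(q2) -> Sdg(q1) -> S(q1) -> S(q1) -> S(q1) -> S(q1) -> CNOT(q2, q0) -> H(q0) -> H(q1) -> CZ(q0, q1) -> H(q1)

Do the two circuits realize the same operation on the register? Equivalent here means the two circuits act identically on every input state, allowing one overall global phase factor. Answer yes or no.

Yes: on every input state the two circuits agree up to one overall phase factor.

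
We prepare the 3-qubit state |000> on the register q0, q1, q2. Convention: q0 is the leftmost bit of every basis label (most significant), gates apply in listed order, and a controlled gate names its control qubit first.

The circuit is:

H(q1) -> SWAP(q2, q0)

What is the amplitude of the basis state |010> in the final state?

The final state's coefficient on |010> equals sqrt(2)/2.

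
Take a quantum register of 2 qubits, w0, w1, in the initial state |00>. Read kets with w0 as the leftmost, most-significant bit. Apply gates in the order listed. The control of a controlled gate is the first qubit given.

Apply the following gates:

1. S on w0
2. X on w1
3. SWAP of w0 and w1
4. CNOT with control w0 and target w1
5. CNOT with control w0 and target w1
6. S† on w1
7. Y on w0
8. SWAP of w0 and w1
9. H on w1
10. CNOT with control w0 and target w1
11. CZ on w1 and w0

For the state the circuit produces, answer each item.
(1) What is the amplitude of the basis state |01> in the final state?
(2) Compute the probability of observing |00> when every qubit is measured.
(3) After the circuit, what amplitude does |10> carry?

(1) |01> carries amplitude -sqrt(2)*I/2 in the final state.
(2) Outcome |00> occurs with probability 1/2.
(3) |10> carries amplitude 0 in the final state.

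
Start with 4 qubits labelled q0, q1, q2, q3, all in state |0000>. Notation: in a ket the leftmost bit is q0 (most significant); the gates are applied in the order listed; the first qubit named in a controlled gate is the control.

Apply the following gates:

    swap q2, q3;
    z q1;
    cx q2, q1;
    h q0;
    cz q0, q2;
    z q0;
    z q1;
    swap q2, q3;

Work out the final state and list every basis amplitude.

The resulting statevector has amplitude sqrt(2)/2 on |0000>, -sqrt(2)/2 on |1000>, and 0 on every other basis state.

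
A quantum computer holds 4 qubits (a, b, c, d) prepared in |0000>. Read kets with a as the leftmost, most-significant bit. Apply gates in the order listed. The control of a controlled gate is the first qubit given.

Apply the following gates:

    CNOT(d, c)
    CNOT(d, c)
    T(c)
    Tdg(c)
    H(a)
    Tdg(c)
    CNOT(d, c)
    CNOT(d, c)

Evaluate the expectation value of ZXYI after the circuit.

The expectation value of ZXYI is 0.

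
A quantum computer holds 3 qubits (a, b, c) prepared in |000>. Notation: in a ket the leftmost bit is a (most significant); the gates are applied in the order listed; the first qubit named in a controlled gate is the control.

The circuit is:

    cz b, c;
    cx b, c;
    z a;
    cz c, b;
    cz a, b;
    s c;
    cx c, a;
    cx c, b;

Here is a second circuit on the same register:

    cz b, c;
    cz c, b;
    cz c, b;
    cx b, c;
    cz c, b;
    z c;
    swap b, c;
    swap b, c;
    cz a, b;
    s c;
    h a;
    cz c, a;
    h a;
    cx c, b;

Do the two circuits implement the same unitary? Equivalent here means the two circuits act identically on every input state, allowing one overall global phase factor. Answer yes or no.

No, they are not equivalent — no single phase factor reconciles the two unitaries.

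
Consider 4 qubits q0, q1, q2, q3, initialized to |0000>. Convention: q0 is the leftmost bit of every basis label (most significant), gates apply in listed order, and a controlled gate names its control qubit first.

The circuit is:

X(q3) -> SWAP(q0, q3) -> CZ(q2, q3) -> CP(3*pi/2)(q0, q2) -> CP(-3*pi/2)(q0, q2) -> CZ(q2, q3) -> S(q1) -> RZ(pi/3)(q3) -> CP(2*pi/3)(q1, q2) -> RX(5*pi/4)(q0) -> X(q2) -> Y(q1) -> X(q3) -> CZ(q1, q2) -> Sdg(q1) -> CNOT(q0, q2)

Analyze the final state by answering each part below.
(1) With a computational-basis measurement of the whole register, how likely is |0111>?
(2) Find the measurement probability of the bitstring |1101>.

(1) The probability of measuring |0111> is sqrt(2)/4 + 1/2. Key observation: the block from step 3 through step 6 cancels to the identity and can be dropped.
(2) Outcome |1101> occurs with probability 1/2 - sqrt(2)/4.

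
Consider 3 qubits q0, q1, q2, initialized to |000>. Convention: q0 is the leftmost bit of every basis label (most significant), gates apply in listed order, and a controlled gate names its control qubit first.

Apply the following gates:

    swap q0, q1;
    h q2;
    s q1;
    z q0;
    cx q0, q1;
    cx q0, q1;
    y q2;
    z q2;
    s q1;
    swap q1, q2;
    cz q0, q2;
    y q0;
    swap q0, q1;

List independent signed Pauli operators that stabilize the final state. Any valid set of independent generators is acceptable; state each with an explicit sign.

The stabilizer group can be generated by +XII, -IZI, +IIZ, among other valid generating sets.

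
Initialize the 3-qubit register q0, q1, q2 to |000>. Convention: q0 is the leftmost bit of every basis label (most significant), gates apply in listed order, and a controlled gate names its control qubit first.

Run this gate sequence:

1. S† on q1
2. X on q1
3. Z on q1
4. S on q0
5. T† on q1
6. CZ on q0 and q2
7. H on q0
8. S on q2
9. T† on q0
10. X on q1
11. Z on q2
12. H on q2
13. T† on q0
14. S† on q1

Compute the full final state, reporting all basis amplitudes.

The resulting statevector has amplitude exp(3*I*pi/4)/2 on |000>, exp(3*I*pi/4)/2 on |001>, 0 on |010>, 0 on |011>, exp(I*pi/4)/2 on |100>, exp(I*pi/4)/2 on |101>, 0 on |110>, 0 on |111>.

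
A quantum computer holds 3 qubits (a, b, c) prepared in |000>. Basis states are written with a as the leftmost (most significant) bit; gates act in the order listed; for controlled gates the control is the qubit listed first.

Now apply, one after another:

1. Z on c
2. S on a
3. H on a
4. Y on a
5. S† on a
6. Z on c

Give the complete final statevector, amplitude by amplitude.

The resulting statevector has amplitude -sqrt(2)*I/2 on |000>, sqrt(2)/2 on |100>, and 0 on every other basis state.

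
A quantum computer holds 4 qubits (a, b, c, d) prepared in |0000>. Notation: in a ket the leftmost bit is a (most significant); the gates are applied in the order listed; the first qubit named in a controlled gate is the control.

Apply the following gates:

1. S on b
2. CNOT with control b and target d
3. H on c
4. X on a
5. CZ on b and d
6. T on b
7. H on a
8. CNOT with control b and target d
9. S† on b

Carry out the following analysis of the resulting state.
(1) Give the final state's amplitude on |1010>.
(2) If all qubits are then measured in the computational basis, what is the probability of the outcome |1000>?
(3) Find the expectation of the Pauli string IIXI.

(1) The amplitude on |1010> is -1/2.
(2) Outcome |1000> occurs with probability 1/4.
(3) The observable IIXI averages to 1.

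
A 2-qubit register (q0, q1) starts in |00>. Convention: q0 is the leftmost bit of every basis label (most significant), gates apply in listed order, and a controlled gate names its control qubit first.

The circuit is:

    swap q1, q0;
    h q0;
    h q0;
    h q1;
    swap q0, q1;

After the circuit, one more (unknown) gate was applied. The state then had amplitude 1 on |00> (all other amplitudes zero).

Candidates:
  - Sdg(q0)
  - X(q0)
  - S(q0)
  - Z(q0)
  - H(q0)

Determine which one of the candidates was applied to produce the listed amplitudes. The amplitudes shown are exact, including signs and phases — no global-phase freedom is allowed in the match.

The applied gate was H(q0).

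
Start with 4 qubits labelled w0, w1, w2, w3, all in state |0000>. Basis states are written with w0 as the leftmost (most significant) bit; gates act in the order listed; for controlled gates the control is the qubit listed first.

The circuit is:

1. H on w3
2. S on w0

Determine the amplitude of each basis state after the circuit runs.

The final amplitudes are sqrt(2)/2 on |0000>, sqrt(2)/2 on |0001>, and 0 on every other basis state.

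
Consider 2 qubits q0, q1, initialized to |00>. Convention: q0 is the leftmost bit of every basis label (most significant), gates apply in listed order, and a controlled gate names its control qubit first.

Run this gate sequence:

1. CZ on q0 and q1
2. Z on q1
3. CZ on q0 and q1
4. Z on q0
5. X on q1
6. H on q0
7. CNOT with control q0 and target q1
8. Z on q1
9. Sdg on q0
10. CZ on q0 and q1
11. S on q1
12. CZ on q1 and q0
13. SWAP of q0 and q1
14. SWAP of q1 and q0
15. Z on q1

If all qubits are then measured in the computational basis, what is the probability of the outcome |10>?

The probability of measuring |10> is 1/2.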